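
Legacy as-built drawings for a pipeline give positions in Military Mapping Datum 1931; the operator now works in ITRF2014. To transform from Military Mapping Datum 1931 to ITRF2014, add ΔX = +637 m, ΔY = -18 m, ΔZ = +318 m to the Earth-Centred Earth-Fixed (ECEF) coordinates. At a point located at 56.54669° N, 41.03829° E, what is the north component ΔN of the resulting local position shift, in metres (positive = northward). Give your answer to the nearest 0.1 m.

ΔN = -215.7 m

The local north axis is (−sin φ cos λ, −sin φ sin λ, cos φ), giving ΔN = -400.874 + 9.860 + 175.300 = -215.71 m.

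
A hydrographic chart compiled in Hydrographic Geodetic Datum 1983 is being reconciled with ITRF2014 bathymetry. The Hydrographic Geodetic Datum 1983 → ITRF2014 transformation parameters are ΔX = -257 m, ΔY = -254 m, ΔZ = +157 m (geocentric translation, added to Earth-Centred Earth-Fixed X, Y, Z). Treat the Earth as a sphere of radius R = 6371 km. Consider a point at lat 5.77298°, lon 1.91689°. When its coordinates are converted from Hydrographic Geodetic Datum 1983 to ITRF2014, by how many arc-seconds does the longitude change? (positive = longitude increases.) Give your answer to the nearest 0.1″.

Δλ = -8.0″

sin φ = 0.100587, cos φ = 0.994928, sin λ = 0.033450, cos λ = 0.999440.
East component: ΔE = −sin λ·ΔX + cos λ·ΔY = −(0.033450)(-257) + (0.999440)(-254) = -245.26 m.
1° of latitude spans πR/180 = 111195 m; at latitude φ, 1° of longitude spans that × cos φ = 110631.0 m, so Δλ = -245.26 / 110631.0 × 3600 = -7.981″.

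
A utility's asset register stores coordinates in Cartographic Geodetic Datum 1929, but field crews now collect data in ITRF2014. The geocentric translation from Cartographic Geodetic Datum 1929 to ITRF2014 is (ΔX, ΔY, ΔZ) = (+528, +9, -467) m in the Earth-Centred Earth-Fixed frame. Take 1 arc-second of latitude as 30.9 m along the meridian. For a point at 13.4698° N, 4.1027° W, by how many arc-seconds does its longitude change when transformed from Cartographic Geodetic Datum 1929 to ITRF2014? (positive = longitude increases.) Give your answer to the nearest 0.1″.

Δλ = 1.6″

sin φ = 0.232933, cos φ = 0.972493, sin λ = -0.071544, cos λ = 0.997437.
East component: ΔE = −sin λ·ΔX + cos λ·ΔY = −(-0.071544)(528) + (0.997437)(9) = 46.75 m.
1° of latitude spans 3600 × 30.90 = 111240 m; at latitude φ, 1° of longitude spans that × cos φ = 108180.1 m, so Δλ = 46.75 / 108180.1 × 3600 = 1.556″.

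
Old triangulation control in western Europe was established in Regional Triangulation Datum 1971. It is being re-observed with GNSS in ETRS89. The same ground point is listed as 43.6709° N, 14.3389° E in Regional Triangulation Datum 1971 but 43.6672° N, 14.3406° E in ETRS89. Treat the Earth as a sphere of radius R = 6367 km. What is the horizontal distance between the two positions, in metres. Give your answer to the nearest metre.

Δφ = 43.6672° − 43.6709° = -0.0037°; Δλ = 14.3406° − 14.3389° = +0.0017°.
1° along a meridian = πR/180 = 111125 m.
ΔN = Δφ × 111125 = -411.2 m; ΔE = Δλ × 111125 × cos(43.6709°) = +0.0017 × 111125 × 0.723318 = 136.6 m.
Distance = √(ΔE² + ΔN²) = √(136.6² + (-411.2)²) = 433.3 m.

433 m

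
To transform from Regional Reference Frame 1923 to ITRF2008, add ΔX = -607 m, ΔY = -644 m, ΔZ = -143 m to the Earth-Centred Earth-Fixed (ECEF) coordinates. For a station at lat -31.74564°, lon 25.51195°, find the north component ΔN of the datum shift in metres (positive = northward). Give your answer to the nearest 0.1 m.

ΔN = -555.8 m

At φ = -31.74564°, λ = 25.51195°: sin φ = -0.526149, cos φ = 0.850392, sin λ = 0.430699, cos λ = 0.902495.
ΔN = −sin φ cos λ·ΔX − sin φ sin λ·ΔY + cos φ·ΔZ = −(-0.526149)(0.902495)(-607) − (-0.526149)(0.430699)(-644) + (0.850392)(-143) = -555.78 m.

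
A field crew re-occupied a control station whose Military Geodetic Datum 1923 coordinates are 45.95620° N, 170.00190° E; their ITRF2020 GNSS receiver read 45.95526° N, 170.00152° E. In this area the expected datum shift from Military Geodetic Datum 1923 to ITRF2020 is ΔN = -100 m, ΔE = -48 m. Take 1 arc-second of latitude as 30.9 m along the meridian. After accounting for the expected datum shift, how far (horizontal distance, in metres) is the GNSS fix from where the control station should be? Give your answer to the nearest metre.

Observed coordinate differences: Δφ = -0.00094°, Δλ = -0.00038°.
Converting to metres (1° lat = 111240 m, cos φ = 0.695208): observed ΔN = -104.6 m, observed ΔE = -29.4 m.
Subtracting the expected shift leaves a residual of -104.6 − (-100) = -4.6 m north and -29.4 − (-48) = 18.6 m east.
Residual distance = √((-4.6)² + 18.6²) = 19.2 m.

19 m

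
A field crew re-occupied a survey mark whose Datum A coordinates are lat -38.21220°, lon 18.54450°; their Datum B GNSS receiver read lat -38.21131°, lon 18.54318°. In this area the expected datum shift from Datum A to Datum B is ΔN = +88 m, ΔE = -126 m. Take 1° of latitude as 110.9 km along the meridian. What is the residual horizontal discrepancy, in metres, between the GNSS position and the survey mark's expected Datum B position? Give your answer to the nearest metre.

Observed coordinate differences: Δφ = +0.00089°, Δλ = -0.00132°.
Converting to metres (1° lat = 110900 m, cos φ = 0.785725): observed ΔN = 98.7 m, observed ΔE = -115.0 m.
Subtracting the expected shift leaves a residual of 98.7 − (88) = 10.7 m north and -115.0 − (-126) = 11.0 m east.
Residual distance = √(10.7² + 11.0²) = 15.3 m.

15 m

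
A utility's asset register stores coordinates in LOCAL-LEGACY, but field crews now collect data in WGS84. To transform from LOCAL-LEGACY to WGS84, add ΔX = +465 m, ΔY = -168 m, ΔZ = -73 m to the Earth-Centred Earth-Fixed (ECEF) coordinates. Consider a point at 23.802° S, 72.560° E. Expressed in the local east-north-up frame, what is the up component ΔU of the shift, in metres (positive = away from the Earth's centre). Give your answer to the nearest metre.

At φ = -23.802°, λ = 72.560°: sin φ = -0.403577, cos φ = 0.914946, sin λ = 0.954031, cos λ = 0.299707.
ΔU = cos φ cos λ·ΔX + cos φ sin λ·ΔY + sin φ·ΔZ = (0.914946)(0.299707)(465) + (0.914946)(0.954031)(-168) + (-0.403577)(-73) = 10.33 m.

ΔU = 10 m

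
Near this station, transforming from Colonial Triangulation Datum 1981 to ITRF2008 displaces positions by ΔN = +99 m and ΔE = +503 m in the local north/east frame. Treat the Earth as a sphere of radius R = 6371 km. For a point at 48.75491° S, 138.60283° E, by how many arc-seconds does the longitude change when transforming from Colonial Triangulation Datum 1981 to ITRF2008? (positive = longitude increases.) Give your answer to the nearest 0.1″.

At latitude -48.75491°, cos φ = 0.659281.
One radian of longitude at latitude φ spans R cos φ, so Δλ = ΔE / (R cos φ) = 503.0 / (6371000 × 0.659281) = 1.1975e-04 rad = 24.701″.

Δλ = 24.7″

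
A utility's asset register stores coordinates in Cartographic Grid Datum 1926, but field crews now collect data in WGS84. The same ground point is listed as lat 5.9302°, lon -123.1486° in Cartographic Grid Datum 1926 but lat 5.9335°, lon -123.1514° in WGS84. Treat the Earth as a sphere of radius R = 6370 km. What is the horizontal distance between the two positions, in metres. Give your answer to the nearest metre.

480 m

Δφ = 5.9335° − 5.9302° = +0.0033°; Δλ = -123.1514° − -123.1486° = -0.0028°.
1° along a meridian = πR/180 = 111177 m.
ΔN = Δφ × 111177 = 366.9 m; ΔE = Δλ × 111177 × cos(5.9302°) = -0.0028 × 111177 × 0.994648 = -309.6 m.
Distance = √(ΔE² + ΔN²) = √((-309.6)² + 366.9²) = 480.1 m.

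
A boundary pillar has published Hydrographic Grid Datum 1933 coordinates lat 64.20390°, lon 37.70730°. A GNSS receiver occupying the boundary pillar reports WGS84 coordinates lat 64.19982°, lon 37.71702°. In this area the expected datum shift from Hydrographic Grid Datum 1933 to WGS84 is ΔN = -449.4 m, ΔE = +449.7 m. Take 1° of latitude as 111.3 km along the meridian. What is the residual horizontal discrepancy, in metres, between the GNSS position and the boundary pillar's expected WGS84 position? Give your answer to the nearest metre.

22 m

Observed coordinate differences: Δφ = -0.00408°, Δλ = +0.00972°.
Converting to metres (1° lat = 111300 m, cos φ = 0.435170): observed ΔN = -454.1 m, observed ΔE = 470.8 m.
Subtracting the expected shift leaves a residual of -454.1 − (-449.4) = -4.7 m north and 470.8 − (449.7) = 21.1 m east.
Residual distance = √((-4.7)² + 21.1²) = 21.6 m.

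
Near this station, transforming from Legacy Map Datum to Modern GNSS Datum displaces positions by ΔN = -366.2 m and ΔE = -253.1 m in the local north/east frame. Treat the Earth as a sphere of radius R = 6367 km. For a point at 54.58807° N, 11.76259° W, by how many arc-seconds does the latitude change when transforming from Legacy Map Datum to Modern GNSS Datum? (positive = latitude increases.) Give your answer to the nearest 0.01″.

Δφ = -11.86″

On a sphere of radius R, 1 rad of latitude = R, so Δφ = ΔN / R = -366.2 / 6367000 = -5.7515e-05 rad = -11.863″.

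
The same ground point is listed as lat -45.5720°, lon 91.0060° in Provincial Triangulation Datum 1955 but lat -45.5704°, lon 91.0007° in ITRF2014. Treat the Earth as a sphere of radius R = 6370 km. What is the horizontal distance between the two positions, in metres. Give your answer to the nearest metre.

Δφ = -45.5704° − -45.5720° = +0.0016°; Δλ = 91.0007° − 91.0060° = -0.0053°.
1° along a meridian = πR/180 = 111177 m.
ΔN = Δφ × 111177 = 177.9 m; ΔE = Δλ × 111177 × cos(-45.5720°) = -0.0053 × 111177 × 0.700012 = -412.5 m.
Distance = √(ΔE² + ΔN²) = √((-412.5)² + 177.9²) = 449.2 m.

449 m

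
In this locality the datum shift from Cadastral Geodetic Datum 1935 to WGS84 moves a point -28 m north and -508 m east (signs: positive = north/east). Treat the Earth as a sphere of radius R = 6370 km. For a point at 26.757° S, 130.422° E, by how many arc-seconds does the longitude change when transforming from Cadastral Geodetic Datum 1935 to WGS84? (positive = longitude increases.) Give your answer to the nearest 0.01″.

At latitude -26.757°, cos φ = 0.892924.
One radian of longitude at latitude φ spans R cos φ, so Δλ = ΔE / (R cos φ) = -508.0 / (6370000 × 0.892924) = -8.9312e-05 rad = -18.422″.

Δλ = -18.42″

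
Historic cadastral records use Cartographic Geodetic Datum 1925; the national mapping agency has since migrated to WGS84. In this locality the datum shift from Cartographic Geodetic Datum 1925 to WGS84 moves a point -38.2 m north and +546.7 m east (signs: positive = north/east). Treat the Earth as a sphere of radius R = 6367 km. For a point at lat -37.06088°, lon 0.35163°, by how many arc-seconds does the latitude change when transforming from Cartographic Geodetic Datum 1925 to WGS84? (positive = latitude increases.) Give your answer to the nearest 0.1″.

Δφ = -1.2″

On a sphere of radius R, 1 rad of latitude = R, so Δφ = ΔN / R = -38.2 / 6367000 = -5.9997e-06 rad = -1.238″.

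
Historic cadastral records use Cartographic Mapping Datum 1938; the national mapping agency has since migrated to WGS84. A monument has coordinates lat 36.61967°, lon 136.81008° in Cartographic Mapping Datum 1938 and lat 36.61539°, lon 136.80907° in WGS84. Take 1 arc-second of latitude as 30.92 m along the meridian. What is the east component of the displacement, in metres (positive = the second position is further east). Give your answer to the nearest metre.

Δφ = 36.61539° − 36.61967° = -0.00428°; Δλ = 136.80907° − 136.81008° = -0.00101°.
1° of latitude = 3600 × 30.92 = 111312 m.
ΔN = Δφ × 111312 = -476.4 m; ΔE = Δλ × 111312 × cos(36.61967°) = -0.00101 × 111312 × 0.802613 = -90.2 m.

ΔE = -90 m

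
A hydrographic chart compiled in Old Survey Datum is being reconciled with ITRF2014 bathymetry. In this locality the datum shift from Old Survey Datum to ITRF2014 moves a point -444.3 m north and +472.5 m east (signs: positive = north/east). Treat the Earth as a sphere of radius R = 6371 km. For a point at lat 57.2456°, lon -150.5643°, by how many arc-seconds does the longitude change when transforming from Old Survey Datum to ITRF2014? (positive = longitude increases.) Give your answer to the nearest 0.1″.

Δλ = 28.3″

At latitude 57.2456°, cos φ = 0.541039.
One radian of longitude at latitude φ spans R cos φ, so Δλ = ΔE / (R cos φ) = 472.5 / (6371000 × 0.541039) = 1.3708e-04 rad = 28.274″.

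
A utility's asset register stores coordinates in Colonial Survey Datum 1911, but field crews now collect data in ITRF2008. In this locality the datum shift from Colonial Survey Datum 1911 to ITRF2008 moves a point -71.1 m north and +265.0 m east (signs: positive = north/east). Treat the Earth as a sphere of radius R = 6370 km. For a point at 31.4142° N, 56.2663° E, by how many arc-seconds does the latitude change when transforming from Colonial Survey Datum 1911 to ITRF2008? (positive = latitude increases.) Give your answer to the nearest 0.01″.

Δφ = -2.30″

On a sphere of radius R, 1 rad of latitude = R, so Δφ = ΔN / R = -71.1 / 6370000 = -1.1162e-05 rad = -2.302″.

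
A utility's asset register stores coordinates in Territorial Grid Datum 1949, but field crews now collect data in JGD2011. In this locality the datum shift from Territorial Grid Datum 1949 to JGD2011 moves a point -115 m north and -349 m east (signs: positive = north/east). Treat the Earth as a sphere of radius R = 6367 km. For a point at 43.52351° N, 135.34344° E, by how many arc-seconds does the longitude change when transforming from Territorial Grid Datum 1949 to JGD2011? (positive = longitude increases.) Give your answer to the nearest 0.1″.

Δλ = -15.6″

At latitude 43.52351°, cos φ = 0.725092.
One radian of longitude at latitude φ spans R cos φ, so Δλ = ΔE / (R cos φ) = -349.0 / (6367000 × 0.725092) = -7.5596e-05 rad = -15.593″.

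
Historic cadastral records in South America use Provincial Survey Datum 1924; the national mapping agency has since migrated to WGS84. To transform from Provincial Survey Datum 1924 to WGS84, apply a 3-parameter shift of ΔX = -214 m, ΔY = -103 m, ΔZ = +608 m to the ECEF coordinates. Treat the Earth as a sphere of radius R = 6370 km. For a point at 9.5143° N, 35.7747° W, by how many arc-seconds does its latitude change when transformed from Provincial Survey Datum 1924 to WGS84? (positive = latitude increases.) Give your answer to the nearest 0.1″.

sin φ = 0.165294, cos φ = 0.986244, sin λ = -0.584599, cos λ = 0.811322.
North component: ΔN = −sin φ cos λ·ΔX − sin φ sin λ·ΔY + cos φ·ΔZ = −(0.165294)(0.811322)(-214) − (0.165294)(-0.584599)(-103) + (0.986244)(608) = 618.38 m.
1° of latitude spans πR/180 = 111177 m, so Δφ = 618.38 / 111177 × 3600 = 20.024″.

Δφ = 20.0″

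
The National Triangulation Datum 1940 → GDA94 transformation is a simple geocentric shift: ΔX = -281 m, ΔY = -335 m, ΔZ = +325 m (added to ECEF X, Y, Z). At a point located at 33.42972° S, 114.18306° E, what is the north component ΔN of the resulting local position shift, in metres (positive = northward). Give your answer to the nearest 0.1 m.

The local north axis is (−sin φ cos λ, −sin φ sin λ, cos φ), giving ΔN = 63.417 − 168.360 + 271.233 = 166.29 m.

ΔN = 166.3 m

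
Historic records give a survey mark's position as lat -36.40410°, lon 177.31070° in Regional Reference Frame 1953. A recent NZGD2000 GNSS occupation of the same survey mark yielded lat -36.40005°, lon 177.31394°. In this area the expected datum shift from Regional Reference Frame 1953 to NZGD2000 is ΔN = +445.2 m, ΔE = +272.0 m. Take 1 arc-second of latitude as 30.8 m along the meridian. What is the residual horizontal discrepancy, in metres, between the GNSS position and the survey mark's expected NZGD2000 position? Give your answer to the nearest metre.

Observed coordinate differences: Δφ = +0.00405°, Δλ = +0.00324°.
Converting to metres (1° lat = 110880 m, cos φ = 0.804851): observed ΔN = 449.1 m, observed ΔE = 289.1 m.
Subtracting the expected shift leaves a residual of 449.1 − (445.2) = 3.9 m north and 289.1 − (272.0) = 17.1 m east.
Residual distance = √(3.9² + 17.1²) = 17.6 m.

18 m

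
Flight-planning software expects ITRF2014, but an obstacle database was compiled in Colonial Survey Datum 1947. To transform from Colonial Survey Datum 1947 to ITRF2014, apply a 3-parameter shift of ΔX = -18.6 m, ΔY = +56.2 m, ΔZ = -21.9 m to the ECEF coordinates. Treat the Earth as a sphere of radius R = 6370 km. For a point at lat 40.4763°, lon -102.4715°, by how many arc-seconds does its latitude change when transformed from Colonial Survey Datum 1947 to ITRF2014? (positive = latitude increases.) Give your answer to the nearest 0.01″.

sin φ = 0.649133, cos φ = 0.760675, sin λ = -0.976404, cos λ = -0.215954.
North component: ΔN = −sin φ cos λ·ΔX − sin φ sin λ·ΔY + cos φ·ΔZ = −(0.649133)(-0.215954)(-18.6) − (0.649133)(-0.976404)(56.2) + (0.760675)(-21.9) = 16.35 m.
1° of latitude spans πR/180 = 111177 m, so Δφ = 16.35 / 111177 × 3600 = 0.530″.

Δφ = 0.53″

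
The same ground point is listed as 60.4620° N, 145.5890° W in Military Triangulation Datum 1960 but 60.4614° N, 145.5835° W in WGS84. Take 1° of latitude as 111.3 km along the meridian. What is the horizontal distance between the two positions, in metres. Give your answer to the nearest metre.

309 m

Δφ = 60.4614° − 60.4620° = -0.0006°; Δλ = -145.5835° − -145.5890° = +0.0055°.
ΔN = Δφ × 111300 = -66.8 m; ΔE = Δλ × 111300 × cos(60.4620°) = +0.0055 × 111300 × 0.493001 = 301.8 m.
Distance = √(ΔE² + ΔN²) = √(301.8² + (-66.8)²) = 309.1 m.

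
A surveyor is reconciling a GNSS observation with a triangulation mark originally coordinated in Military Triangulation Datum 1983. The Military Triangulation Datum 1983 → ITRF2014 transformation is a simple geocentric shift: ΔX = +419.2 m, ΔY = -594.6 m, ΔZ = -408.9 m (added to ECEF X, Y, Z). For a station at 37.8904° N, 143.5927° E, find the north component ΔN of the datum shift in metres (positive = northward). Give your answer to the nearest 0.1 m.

ΔN = 101.2 m

The local north axis is (−sin φ cos λ, −sin φ sin λ, cos φ), giving ΔN = 207.203 + 216.739 − 322.699 = 101.24 m.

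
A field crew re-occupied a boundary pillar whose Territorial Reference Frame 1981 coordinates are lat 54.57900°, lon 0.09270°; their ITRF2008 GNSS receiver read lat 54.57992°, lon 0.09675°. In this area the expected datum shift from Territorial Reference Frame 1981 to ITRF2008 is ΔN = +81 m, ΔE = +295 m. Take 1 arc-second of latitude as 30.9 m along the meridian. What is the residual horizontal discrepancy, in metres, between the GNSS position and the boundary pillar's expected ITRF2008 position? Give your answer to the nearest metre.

Observed coordinate differences: Δφ = +0.00092°, Δλ = +0.00405°.
Converting to metres (1° lat = 111240 m, cos φ = 0.579580): observed ΔN = 102.3 m, observed ΔE = 261.1 m.
Subtracting the expected shift leaves a residual of 102.3 − (81) = 21.3 m north and 261.1 − (295) = -33.9 m east.
Residual distance = √(21.3² + (-33.9)²) = 40.0 m.

40 m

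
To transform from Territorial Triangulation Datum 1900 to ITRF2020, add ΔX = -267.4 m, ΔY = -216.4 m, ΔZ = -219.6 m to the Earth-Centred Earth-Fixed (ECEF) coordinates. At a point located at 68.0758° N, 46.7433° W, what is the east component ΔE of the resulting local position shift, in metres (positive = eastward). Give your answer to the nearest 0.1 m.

ΔE = -343.0 m

The local east axis at (φ, λ) is (−sin λ, cos λ, 0), so ΔE = −sin(-46.7433°)·(-267.4) + cos(-46.7433°)·(-216.4) = -343.04 m.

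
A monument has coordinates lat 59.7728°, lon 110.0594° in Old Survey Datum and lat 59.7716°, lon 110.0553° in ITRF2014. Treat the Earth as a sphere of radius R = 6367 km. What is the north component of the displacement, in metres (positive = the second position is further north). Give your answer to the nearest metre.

ΔN = -133 m

Δφ = 59.7716° − 59.7728° = -0.0012°; Δλ = 110.0553° − 110.0594° = -0.0041°.
1° along a meridian = πR/180 = 111125 m.
ΔN = Δφ × 111125 = -133.4 m; ΔE = Δλ × 111125 × cos(59.7728°) = -0.0041 × 111125 × 0.503430 = -229.4 m.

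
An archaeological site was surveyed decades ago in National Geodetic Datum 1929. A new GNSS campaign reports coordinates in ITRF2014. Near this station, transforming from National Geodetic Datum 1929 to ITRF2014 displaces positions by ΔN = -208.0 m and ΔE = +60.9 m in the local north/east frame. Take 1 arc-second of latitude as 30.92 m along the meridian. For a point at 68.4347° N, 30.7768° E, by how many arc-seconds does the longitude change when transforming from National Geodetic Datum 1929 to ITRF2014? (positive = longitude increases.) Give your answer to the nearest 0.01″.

At latitude 68.4347°, cos φ = 0.367561.
1″ of longitude at this latitude = 30.92 × cos φ = 11.3650 m, so Δλ = 60.9 / 11.3650 = 5.359″.

Δλ = 5.36″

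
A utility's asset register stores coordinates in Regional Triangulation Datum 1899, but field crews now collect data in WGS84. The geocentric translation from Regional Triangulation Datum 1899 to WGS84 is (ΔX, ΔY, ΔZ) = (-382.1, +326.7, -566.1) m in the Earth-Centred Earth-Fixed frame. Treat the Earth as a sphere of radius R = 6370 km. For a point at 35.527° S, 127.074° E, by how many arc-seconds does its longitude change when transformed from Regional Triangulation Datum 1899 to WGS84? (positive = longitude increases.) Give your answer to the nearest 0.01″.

sin φ = -0.581087, cos φ = 0.813842, sin λ = 0.797858, cos λ = -0.602846.
East component: ΔE = −sin λ·ΔX + cos λ·ΔY = −(0.797858)(-382.1) + (-0.602846)(326.7) = 107.91 m.
1° of latitude spans πR/180 = 111177 m; at latitude φ, 1° of longitude spans that × cos φ = 90480.9 m, so Δλ = 107.91 / 90480.9 × 3600 = 4.294″.

Δλ = 4.29″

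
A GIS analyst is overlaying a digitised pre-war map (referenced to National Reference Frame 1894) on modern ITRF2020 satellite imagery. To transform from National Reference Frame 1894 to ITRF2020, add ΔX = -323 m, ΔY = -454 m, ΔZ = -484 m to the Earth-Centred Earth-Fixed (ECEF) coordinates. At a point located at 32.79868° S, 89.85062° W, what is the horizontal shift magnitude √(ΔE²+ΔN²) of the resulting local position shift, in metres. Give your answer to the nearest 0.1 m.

362.1 m

The local east axis at (φ, λ) is (−sin λ, cos λ, 0), so ΔE = −sin(-89.85062°)·(-323) + cos(-89.85062°)·(-454) = -324.18 m.
The local north axis is (−sin φ cos λ, −sin φ sin λ, cos φ), giving ΔN = -0.456 + 245.926 − 406.840 = -161.37 m.
Horizontal magnitude = √(ΔE² + ΔN²) = √((-324.18)² + (-161.37)²) = 362.13 m.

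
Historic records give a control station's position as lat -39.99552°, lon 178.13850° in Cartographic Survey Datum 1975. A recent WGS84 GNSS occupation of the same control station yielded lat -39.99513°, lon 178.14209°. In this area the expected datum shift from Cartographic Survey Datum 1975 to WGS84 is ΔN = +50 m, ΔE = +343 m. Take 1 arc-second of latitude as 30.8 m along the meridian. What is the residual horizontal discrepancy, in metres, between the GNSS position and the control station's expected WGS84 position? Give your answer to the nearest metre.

39 m

Observed coordinate differences: Δφ = +0.00039°, Δλ = +0.00359°.
Converting to metres (1° lat = 110880 m, cos φ = 0.766095): observed ΔN = 43.2 m, observed ΔE = 305.0 m.
Subtracting the expected shift leaves a residual of 43.2 − (50) = -6.8 m north and 305.0 − (343) = -38.0 m east.
Residual distance = √((-6.8)² + (-38.0)²) = 38.6 m.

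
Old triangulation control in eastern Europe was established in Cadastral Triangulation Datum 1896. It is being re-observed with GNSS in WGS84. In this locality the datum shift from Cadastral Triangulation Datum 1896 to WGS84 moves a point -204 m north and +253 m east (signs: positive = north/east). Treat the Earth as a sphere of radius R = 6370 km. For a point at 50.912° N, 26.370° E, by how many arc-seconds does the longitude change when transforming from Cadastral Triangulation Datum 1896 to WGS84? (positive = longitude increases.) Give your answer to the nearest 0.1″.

Δλ = 13.0″

At latitude 50.912°, cos φ = 0.630513.
One radian of longitude at latitude φ spans R cos φ, so Δλ = ΔE / (R cos φ) = 253.0 / (6370000 × 0.630513) = 6.2992e-05 rad = 12.993″.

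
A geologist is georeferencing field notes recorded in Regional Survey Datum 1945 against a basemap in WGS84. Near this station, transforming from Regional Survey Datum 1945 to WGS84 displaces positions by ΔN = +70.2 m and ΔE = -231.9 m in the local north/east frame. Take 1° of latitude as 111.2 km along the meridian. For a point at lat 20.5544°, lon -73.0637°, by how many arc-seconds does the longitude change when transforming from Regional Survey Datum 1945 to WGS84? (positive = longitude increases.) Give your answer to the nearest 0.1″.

At latitude 20.5544°, cos φ = 0.936339.
1° of longitude at this latitude = 111.2 × cos φ = 104.12 km, so Δλ = -231.9 / 104120.9 = -0.0022272° = -8.018″.

Δλ = -8.0″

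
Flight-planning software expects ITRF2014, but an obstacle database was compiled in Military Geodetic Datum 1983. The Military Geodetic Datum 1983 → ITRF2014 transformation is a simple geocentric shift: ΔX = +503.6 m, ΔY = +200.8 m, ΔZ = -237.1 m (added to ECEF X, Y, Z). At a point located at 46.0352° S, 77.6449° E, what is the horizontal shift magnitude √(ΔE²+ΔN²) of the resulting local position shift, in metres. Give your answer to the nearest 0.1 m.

452.2 m

The local east axis at (φ, λ) is (−sin λ, cos λ, 0), so ΔE = −sin(77.6449°)·503.6 + cos(77.6449°)·200.8 = -448.97 m.
The local north axis is (−sin φ cos λ, −sin φ sin λ, cos φ), giving ΔN = 77.559 + 141.182 − 164.599 = 54.14 m.
Horizontal magnitude = √(ΔE² + ΔN²) = √((-448.97)² + 54.14²) = 452.22 m.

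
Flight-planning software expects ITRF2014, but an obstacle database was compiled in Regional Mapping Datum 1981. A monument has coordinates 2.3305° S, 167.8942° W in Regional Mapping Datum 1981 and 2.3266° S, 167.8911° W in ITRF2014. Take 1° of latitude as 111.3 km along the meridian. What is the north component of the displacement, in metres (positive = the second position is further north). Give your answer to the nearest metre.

ΔN = 434 m

Δφ = -2.3266° − -2.3305° = +0.0039°; Δλ = -167.8911° − -167.8942° = +0.0031°.
ΔN = Δφ × 111300 = 434.1 m; ΔE = Δλ × 111300 × cos(-2.3305°) = +0.0031 × 111300 × 0.999173 = 344.7 m.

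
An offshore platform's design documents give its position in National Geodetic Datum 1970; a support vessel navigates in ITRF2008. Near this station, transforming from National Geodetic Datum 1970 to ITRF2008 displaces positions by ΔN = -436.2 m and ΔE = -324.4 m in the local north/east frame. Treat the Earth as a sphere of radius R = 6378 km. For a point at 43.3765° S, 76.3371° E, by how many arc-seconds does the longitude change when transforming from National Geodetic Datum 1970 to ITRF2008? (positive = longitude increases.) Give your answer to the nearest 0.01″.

Δλ = -14.43″

At latitude -43.3765°, cos φ = 0.726856.
One radian of longitude at latitude φ spans R cos φ, so Δλ = ΔE / (R cos φ) = -324.4 / (6378000 × 0.726856) = -6.9976e-05 rad = -14.434″.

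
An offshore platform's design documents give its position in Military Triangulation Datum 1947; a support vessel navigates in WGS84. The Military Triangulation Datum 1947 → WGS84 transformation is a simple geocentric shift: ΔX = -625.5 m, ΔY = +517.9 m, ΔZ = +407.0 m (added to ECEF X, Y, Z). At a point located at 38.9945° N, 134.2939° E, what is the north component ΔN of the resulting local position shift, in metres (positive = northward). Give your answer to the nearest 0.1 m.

At φ = 38.9945°, λ = 134.2939°: sin φ = 0.629246, cos φ = 0.777206, sin λ = 0.715767, cos λ = -0.698339.
ΔN = −sin φ cos λ·ΔX − sin φ sin λ·ΔY + cos φ·ΔZ = −(0.629246)(-0.698339)(-625.5) − (0.629246)(0.715767)(517.9) + (0.777206)(407.0) = -191.80 m.

ΔN = -191.8 m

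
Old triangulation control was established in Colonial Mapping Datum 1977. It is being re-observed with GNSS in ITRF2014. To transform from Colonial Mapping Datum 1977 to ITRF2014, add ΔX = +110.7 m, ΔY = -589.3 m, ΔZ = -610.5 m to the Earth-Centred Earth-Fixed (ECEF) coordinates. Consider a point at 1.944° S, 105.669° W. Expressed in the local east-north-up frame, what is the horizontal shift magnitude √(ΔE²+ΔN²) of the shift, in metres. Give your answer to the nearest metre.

At φ = -1.944°, λ = -105.669°: sin φ = -0.033923, cos φ = 0.999424, sin λ = -0.962838, cos λ = -0.270080.
ΔE = −sin λ·ΔX + cos λ·ΔY = −(-0.962838)·(110.7) + (-0.270080)·(-589.3) = 265.74 m.
ΔN = −sin φ cos λ·ΔX − sin φ sin λ·ΔY + cos φ·ΔZ = −(-0.033923)(-0.270080)(110.7) − (-0.033923)(-0.962838)(-589.3) + (0.999424)(-610.5) = -591.92 m.
Horizontal magnitude = √(ΔE² + ΔN²) = √(265.74² + (-591.92)²) = 648.83 m.

649 m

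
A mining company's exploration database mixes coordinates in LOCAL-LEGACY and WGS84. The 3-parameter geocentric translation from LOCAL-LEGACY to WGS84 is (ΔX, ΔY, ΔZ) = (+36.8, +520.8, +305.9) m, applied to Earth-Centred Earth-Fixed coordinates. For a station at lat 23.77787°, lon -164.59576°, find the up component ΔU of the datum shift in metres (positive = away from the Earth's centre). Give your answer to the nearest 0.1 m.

The local up (radial) axis is (cos φ cos λ, cos φ sin λ, sin φ), giving ΔU = -32.466 − 126.596 + 123.336 = -35.73 m.

ΔU = -35.7 m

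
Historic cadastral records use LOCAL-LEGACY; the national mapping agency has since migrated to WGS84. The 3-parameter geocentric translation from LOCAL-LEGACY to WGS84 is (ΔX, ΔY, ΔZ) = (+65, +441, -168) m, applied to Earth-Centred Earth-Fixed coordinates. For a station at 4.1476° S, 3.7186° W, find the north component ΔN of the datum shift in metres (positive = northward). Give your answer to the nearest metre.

The local north axis is (−sin φ cos λ, −sin φ sin λ, cos φ), giving ΔN = 4.691 − 2.069 − 167.560 = -164.94 m.

ΔN = -165 m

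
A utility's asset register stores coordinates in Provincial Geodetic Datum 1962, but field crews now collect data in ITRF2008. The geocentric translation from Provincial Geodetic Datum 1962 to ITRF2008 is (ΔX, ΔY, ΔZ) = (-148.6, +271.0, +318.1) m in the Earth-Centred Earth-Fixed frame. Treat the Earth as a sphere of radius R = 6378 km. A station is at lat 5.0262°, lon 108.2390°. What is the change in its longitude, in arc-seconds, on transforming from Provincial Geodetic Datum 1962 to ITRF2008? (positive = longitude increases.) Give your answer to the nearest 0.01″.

Δλ = 1.83″

sin φ = 0.087611, cos φ = 0.996155, sin λ = 0.949759, cos λ = -0.312981.
East component: ΔE = −sin λ·ΔX + cos λ·ΔY = −(0.949759)(-148.6) + (-0.312981)(271.0) = 56.32 m.
1° of latitude spans πR/180 = 111317 m; at latitude φ, 1° of longitude spans that × cos φ = 110889.1 m, so Δλ = 56.32 / 110889.1 × 3600 = 1.828″.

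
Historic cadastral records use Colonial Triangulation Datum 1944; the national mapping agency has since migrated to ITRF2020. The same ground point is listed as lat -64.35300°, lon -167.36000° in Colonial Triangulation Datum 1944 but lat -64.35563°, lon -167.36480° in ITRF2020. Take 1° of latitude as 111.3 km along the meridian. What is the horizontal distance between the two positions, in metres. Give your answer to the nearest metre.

Δφ = -64.35563° − -64.35300° = -0.00263°; Δλ = -167.36480° − -167.36000° = -0.00480°.
ΔN = Δφ × 111300 = -292.7 m; ΔE = Δλ × 111300 × cos(-64.35300°) = -0.00480 × 111300 × 0.432825 = -231.2 m.
Distance = √(ΔE² + ΔN²) = √((-231.2)² + (-292.7)²) = 373.0 m.

373 m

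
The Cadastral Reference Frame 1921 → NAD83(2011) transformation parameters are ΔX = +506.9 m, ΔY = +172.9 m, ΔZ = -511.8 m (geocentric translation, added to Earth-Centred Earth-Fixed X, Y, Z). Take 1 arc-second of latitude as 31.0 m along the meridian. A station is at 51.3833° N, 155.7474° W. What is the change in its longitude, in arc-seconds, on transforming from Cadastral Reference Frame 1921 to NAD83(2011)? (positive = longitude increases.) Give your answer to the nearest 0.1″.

Δλ = 2.6″

sin φ = 0.781339, cos φ = 0.624107, sin λ = -0.410760, cos λ = -0.911743.
East component: ΔE = −sin λ·ΔX + cos λ·ΔY = −(-0.410760)(506.9) + (-0.911743)(172.9) = 50.57 m.
1° of latitude spans 3600 × 31.00 = 111600 m; at latitude φ, 1° of longitude spans that × cos φ = 69650.4 m, so Δλ = 50.57 / 69650.4 × 3600 = 2.614″.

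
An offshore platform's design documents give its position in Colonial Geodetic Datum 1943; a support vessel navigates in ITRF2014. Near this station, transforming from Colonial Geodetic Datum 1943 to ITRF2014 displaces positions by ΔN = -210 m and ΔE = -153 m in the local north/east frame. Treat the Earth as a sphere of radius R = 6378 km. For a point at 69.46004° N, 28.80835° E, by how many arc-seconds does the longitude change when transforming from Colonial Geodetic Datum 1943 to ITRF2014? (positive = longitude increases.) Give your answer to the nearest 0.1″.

At latitude 69.46004°, cos φ = 0.350861.
One radian of longitude at latitude φ spans R cos φ, so Δλ = ΔE / (R cos φ) = -153.0 / (6378000 × 0.350861) = -6.8371e-05 rad = -14.103″.

Δλ = -14.1″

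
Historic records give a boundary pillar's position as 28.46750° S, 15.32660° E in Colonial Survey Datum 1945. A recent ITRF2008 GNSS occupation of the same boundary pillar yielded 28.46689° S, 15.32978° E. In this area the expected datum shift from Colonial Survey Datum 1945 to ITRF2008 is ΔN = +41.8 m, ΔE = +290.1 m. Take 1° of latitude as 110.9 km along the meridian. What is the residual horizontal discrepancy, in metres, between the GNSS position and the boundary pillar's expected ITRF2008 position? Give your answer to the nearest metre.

33 m

Observed coordinate differences: Δφ = +0.00061°, Δλ = +0.00318°.
Converting to metres (1° lat = 110900 m, cos φ = 0.879088): observed ΔN = 67.6 m, observed ΔE = 310.0 m.
Subtracting the expected shift leaves a residual of 67.6 − (41.8) = 25.8 m north and 310.0 − (290.1) = 19.9 m east.
Residual distance = √(25.8² + 19.9²) = 32.6 m.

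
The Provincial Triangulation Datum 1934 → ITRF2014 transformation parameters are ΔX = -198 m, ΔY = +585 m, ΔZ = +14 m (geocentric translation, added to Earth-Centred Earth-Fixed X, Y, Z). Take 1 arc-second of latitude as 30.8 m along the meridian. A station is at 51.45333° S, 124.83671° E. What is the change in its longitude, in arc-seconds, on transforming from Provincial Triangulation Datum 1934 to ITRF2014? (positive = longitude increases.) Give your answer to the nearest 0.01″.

sin φ = -0.782101, cos φ = 0.623152, sin λ = 0.820783, cos λ = -0.571240.
East component: ΔE = −sin λ·ΔX + cos λ·ΔY = −(0.820783)(-198) + (-0.571240)(585) = -171.66 m.
1° of latitude spans 3600 × 30.80 = 110880 m; at latitude φ, 1° of longitude spans that × cos φ = 69095.1 m, so Δλ = -171.66 / 69095.1 × 3600 = -8.944″.

Δλ = -8.94″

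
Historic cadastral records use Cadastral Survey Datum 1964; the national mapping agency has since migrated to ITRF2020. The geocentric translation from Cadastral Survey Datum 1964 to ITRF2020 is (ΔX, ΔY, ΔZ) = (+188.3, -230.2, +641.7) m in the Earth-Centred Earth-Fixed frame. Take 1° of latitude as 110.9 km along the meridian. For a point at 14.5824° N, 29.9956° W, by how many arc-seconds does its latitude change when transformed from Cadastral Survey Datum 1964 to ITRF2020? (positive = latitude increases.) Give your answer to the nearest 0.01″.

Δφ = 17.89″

sin φ = 0.251772, cos φ = 0.967787, sin λ = -0.499933, cos λ = 0.866064.
North component: ΔN = −sin φ cos λ·ΔX − sin φ sin λ·ΔY + cos φ·ΔZ = −(0.251772)(0.866064)(188.3) − (0.251772)(-0.499933)(-230.2) + (0.967787)(641.7) = 550.99 m.
1° of latitude spans 110900 m, so Δφ = 550.99 / 110900 × 3600 = 17.886″.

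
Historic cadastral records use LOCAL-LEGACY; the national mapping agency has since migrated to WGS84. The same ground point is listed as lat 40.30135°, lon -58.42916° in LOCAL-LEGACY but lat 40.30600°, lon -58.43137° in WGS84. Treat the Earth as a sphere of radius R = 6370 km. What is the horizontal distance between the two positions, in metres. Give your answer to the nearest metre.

550 m

Δφ = 40.30600° − 40.30135° = +0.00465°; Δλ = -58.43137° − -58.42916° = -0.00221°.
1° along a meridian = πR/180 = 111177 m.
ΔN = Δφ × 111177 = 517.0 m; ΔE = Δλ × 111177 × cos(40.30135°) = -0.00221 × 111177 × 0.762653 = -187.4 m.
Distance = √(ΔE² + ΔN²) = √((-187.4)² + 517.0²) = 549.9 m.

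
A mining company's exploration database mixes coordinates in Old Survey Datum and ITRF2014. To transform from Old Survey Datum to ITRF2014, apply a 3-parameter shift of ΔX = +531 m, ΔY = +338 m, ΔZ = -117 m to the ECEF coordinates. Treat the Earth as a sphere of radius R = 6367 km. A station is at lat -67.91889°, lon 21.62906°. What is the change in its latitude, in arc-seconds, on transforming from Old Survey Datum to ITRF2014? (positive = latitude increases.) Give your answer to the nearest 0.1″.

sin φ = -0.926653, cos φ = 0.375919, sin λ = 0.368596, cos λ = 0.929590.
North component: ΔN = −sin φ cos λ·ΔX − sin φ sin λ·ΔY + cos φ·ΔZ = −(-0.926653)(0.929590)(531) − (-0.926653)(0.368596)(338) + (0.375919)(-117) = 528.87 m.
1° of latitude spans πR/180 = 111125 m, so Δφ = 528.87 / 111125 × 3600 = 17.133″.

Δφ = 17.1″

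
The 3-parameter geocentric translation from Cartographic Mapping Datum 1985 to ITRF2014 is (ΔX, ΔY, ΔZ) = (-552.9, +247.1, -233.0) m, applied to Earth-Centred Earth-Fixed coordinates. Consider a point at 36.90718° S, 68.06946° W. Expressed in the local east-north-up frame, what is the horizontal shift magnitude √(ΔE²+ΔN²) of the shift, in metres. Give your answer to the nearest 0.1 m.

At φ = -36.90718°, λ = -68.06946°: sin φ = -0.600520, cos φ = 0.799609, sin λ = -0.927637, cos λ = 0.373482.
ΔE = −sin λ·ΔX + cos λ·ΔY = −(-0.927637)·(-552.9) + (0.373482)·(247.1) = -420.60 m.
ΔN = −sin φ cos λ·ΔX − sin φ sin λ·ΔY + cos φ·ΔZ = −(-0.600520)(0.373482)(-552.9) − (-0.600520)(-0.927637)(247.1) + (0.799609)(-233.0) = -447.97 m.
Horizontal magnitude = √(ΔE² + ΔN²) = √((-420.60)² + (-447.97)²) = 614.48 m.

614.5 m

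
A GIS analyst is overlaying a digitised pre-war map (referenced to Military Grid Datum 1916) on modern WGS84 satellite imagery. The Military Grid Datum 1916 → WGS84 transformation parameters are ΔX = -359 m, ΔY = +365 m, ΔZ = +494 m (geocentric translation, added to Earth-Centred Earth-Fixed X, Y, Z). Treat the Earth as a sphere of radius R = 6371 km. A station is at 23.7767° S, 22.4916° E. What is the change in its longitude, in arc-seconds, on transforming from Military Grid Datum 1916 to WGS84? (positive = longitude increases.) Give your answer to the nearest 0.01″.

Δλ = 16.79″

sin φ = -0.403173, cos φ = 0.915124, sin λ = 0.382548, cos λ = 0.923936.
East component: ΔE = −sin λ·ΔX + cos λ·ΔY = −(0.382548)(-359) + (0.923936)(365) = 474.57 m.
1° of latitude spans πR/180 = 111195 m; at latitude φ, 1° of longitude spans that × cos φ = 101757.1 m, so Δλ = 474.57 / 101757.1 × 3600 = 16.790″.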